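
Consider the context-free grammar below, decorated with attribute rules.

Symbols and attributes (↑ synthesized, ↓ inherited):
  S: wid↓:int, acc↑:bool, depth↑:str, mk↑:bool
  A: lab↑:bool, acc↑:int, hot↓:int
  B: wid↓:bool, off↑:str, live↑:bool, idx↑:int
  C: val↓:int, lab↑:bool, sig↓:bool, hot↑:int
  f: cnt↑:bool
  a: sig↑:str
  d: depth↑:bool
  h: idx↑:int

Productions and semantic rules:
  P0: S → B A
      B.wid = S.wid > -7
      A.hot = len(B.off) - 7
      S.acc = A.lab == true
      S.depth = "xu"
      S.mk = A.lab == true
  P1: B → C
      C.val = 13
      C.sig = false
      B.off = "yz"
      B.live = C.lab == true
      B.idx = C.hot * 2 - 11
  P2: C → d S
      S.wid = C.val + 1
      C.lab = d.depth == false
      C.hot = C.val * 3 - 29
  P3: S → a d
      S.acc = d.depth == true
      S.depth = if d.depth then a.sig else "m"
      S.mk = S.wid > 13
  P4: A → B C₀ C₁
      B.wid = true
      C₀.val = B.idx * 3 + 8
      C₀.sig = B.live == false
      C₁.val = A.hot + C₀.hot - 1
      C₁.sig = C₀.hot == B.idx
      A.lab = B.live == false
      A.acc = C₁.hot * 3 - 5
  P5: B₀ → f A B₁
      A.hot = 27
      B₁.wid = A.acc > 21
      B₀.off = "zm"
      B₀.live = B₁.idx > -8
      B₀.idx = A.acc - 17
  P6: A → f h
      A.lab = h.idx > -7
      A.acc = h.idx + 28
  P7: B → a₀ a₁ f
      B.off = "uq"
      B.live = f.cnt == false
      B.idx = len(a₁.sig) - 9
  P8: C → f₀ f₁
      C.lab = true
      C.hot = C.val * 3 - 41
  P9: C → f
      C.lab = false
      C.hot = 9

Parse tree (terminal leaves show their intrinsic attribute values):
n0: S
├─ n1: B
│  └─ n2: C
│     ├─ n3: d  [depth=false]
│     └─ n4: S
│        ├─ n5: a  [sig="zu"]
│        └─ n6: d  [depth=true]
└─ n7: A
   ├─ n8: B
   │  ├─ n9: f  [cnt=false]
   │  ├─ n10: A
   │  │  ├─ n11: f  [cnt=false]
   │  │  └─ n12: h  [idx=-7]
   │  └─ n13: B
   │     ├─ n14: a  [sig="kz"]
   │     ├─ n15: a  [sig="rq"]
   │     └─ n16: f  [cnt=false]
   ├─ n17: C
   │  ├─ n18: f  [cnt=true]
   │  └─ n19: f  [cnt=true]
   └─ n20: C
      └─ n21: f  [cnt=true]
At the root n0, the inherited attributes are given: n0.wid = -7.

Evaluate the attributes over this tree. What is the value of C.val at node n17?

20

1. n0.wid = -7  [given at root]
2. n1.wid = false  [S.wid > -7]
3. n2.val = 13  [13]
4. n2.sig = false  [false]
5. n3.depth = false  [terminal]
6. n4.wid = 14  [C.val + 1]
7. n5.sig = "zu"  [terminal]
8. n6.depth = true  [terminal]
9. n4.acc = true  [d.depth == true]
10. n4.depth = "zu"  [if d.depth then a.sig else "m"]
11. n4.mk = true  [S.wid > 13]
12. n2.lab = true  [d.depth == false]
13. n2.hot = 10  [C.val * 3 - 29]
14. n1.off = "yz"  ["yz"]
15. n1.live = true  [C.lab == true]
16. n1.idx = 9  [C.hot * 2 - 11]
17. n7.hot = -5  [len(B.off) - 7]
18. n8.wid = true  [true]
19. n9.cnt = false  [terminal]
20. n10.hot = 27  [27]
21. n11.cnt = false  [terminal]
22. n12.idx = -7  [terminal]
23. n10.lab = false  [h.idx > -7]
24. n10.acc = 21  [h.idx + 28]
25. n13.wid = false  [A.acc > 21]
26. n14.sig = "kz"  [terminal]
27. n15.sig = "rq"  [terminal]
28. n16.cnt = false  [terminal]
29. n13.off = "uq"  ["uq"]
30. n13.live = true  [f.cnt == false]
31. n13.idx = -7  [len(a₁.sig) - 9]
32. n8.off = "zm"  ["zm"]
33. n8.live = true  [B₁.idx > -8]
34. n8.idx = 4  [A.acc - 17]
35. n17.val = 20  [B.idx * 3 + 8]
36. n17.sig = false  [B.live == false]
37. n18.cnt = true  [terminal]
38. n19.cnt = true  [terminal]
39. n17.lab = true  [true]
40. n17.hot = 19  [C.val * 3 - 41]
41. n20.val = 13  [A.hot + C₀.hot - 1]
42. n20.sig = false  [C₀.hot == B.idx]
43. n21.cnt = true  [terminal]
44. n20.lab = false  [false]
45. n20.hot = 9  [9]
46. n7.lab = false  [B.live == false]
47. n7.acc = 22  [C₁.hot * 3 - 5]
48. n0.acc = false  [A.lab == true]
49. n0.depth = "xu"  ["xu"]
50. n0.mk = false  [A.lab == true]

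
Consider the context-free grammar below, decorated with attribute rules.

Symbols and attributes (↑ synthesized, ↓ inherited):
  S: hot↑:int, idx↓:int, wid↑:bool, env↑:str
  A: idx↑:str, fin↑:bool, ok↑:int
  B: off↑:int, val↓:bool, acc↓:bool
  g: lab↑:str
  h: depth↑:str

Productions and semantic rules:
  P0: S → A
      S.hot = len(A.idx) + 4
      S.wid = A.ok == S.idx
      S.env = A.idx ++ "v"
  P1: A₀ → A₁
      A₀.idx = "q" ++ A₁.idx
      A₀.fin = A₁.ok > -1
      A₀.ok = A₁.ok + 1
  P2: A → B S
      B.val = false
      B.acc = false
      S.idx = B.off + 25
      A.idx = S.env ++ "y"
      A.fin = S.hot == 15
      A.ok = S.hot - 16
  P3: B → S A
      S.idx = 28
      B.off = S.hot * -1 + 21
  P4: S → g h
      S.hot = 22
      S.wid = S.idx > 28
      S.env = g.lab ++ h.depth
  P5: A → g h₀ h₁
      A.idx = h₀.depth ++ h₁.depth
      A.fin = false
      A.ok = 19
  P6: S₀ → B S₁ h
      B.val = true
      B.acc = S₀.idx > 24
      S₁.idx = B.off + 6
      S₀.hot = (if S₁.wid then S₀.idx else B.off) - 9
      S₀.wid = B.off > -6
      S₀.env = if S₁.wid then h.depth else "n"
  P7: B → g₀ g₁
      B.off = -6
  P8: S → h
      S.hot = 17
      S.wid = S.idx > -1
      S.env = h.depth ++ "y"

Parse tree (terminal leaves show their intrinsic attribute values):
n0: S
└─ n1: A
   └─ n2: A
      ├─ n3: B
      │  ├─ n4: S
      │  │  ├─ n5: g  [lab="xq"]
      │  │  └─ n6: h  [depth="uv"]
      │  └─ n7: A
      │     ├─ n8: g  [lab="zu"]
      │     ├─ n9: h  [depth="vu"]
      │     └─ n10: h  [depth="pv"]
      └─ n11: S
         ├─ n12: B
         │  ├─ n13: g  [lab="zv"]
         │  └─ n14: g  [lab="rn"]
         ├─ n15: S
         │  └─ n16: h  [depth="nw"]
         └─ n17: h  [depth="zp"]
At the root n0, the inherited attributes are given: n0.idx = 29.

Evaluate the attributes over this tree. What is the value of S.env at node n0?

1. n0.idx = 29  [given at root]
2. n3.val = false  [false]
3. n3.acc = false  [false]
4. n4.idx = 28  [28]
5. n5.lab = "xq"  [terminal]
6. n6.depth = "uv"  [terminal]
7. n4.hot = 22  [22]
8. n4.wid = false  [S.idx > 28]
9. n4.env = "xquv"  [g.lab ++ h.depth]
10. n8.lab = "zu"  [terminal]
11. n9.depth = "vu"  [terminal]
12. n10.depth = "pv"  [terminal]
13. n7.idx = "vupv"  [h₀.depth ++ h₁.depth]
14. n7.fin = false  [false]
15. n7.ok = 19  [19]
16. n3.off = -1  [S.hot * -1 + 21]
17. n11.idx = 24  [B.off + 25]
18. n12.val = true  [true]
19. n12.acc = false  [S₀.idx > 24]
20. n13.lab = "zv"  [terminal]
21. n14.lab = "rn"  [terminal]
22. n12.off = -6  [-6]
23. n15.idx = 0  [B.off + 6]
24. n16.depth = "nw"  [terminal]
25. n15.hot = 17  [17]
26. n15.wid = true  [S.idx > -1]
27. n15.env = "nwy"  [h.depth ++ "y"]
28. n17.depth = "zp"  [terminal]
29. n11.hot = 15  [(if S₁.wid then S₀.idx else B.off) - 9]
30. n11.wid = false  [B.off > -6]
31. n11.env = "zp"  [if S₁.wid then h.depth else "n"]
32. n2.idx = "zpy"  [S.env ++ "y"]
33. n2.fin = true  [S.hot == 15]
34. n2.ok = -1  [S.hot - 16]
35. n1.idx = "qzpy"  ["q" ++ A₁.idx]
36. n1.fin = false  [A₁.ok > -1]
37. n1.ok = 0  [A₁.ok + 1]
38. n0.hot = 8  [len(A.idx) + 4]
39. n0.wid = false  [A.ok == S.idx]
40. n0.env = "qzpyv"  [A.idx ++ "v"]

"qzpyv"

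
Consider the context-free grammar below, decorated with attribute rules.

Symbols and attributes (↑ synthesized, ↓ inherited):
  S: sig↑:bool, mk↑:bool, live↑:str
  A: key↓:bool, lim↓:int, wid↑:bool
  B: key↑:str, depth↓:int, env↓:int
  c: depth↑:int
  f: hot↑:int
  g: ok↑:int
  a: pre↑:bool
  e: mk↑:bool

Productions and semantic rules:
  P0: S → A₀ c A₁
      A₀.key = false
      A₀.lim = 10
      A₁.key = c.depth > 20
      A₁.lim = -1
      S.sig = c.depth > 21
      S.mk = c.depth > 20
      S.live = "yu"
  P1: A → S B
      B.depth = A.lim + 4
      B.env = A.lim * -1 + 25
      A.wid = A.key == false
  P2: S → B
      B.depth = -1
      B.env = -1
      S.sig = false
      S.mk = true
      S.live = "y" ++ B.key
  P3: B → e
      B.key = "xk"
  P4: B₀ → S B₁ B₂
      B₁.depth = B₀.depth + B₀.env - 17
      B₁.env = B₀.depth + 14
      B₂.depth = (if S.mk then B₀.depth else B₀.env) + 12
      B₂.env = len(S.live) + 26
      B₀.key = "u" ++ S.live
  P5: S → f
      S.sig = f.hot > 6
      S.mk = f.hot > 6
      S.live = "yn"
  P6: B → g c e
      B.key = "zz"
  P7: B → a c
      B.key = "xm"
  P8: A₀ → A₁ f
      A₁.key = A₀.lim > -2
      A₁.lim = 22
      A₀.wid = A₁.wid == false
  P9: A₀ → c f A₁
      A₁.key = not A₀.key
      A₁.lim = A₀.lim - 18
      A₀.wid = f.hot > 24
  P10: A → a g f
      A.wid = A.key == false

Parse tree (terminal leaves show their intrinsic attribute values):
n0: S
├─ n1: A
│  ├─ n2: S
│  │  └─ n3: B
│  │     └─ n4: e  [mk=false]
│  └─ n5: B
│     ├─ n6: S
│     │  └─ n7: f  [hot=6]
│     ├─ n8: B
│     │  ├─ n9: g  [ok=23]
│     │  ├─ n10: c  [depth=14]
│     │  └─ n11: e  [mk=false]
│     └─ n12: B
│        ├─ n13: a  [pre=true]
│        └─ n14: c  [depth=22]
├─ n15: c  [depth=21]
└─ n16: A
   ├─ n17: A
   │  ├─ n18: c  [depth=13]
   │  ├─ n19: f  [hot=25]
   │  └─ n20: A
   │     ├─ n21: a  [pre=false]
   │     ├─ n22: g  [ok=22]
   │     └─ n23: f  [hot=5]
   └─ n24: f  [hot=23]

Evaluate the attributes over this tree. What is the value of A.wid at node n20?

1. n1.key = false  [false]
2. n1.lim = 10  [10]
3. n3.depth = -1  [-1]
4. n3.env = -1  [-1]
5. n4.mk = false  [terminal]
6. n3.key = "xk"  ["xk"]
7. n2.sig = false  [false]
8. n2.mk = true  [true]
9. n2.live = "yxk"  ["y" ++ B.key]
10. n5.depth = 14  [A.lim + 4]
11. n5.env = 15  [A.lim * -1 + 25]
12. n7.hot = 6  [terminal]
13. n6.sig = false  [f.hot > 6]
14. n6.mk = false  [f.hot > 6]
15. n6.live = "yn"  ["yn"]
16. n8.depth = 12  [B₀.depth + B₀.env - 17]
17. n8.env = 28  [B₀.depth + 14]
18. n9.ok = 23  [terminal]
19. n10.depth = 14  [terminal]
20. n11.mk = false  [terminal]
21. n8.key = "zz"  ["zz"]
22. n12.depth = 27  [(if S.mk then B₀.depth else B₀.env) + 12]
23. n12.env = 28  [len(S.live) + 26]
24. n13.pre = true  [terminal]
25. n14.depth = 22  [terminal]
26. n12.key = "xm"  ["xm"]
27. n5.key = "uyn"  ["u" ++ S.live]
28. n1.wid = true  [A.key == false]
29. n15.depth = 21  [terminal]
30. n16.key = true  [c.depth > 20]
31. n16.lim = -1  [-1]
32. n17.key = true  [A₀.lim > -2]
33. n17.lim = 22  [22]
34. n18.depth = 13  [terminal]
35. n19.hot = 25  [terminal]
36. n20.key = false  [not A₀.key]
37. n20.lim = 4  [A₀.lim - 18]
38. n21.pre = false  [terminal]
39. n22.ok = 22  [terminal]
40. n23.hot = 5  [terminal]
41. n20.wid = true  [A.key == false]
42. n17.wid = true  [f.hot > 24]
43. n24.hot = 23  [terminal]
44. n16.wid = false  [A₁.wid == false]
45. n0.sig = false  [c.depth > 21]
46. n0.mk = true  [c.depth > 20]
47. n0.live = "yu"  ["yu"]

true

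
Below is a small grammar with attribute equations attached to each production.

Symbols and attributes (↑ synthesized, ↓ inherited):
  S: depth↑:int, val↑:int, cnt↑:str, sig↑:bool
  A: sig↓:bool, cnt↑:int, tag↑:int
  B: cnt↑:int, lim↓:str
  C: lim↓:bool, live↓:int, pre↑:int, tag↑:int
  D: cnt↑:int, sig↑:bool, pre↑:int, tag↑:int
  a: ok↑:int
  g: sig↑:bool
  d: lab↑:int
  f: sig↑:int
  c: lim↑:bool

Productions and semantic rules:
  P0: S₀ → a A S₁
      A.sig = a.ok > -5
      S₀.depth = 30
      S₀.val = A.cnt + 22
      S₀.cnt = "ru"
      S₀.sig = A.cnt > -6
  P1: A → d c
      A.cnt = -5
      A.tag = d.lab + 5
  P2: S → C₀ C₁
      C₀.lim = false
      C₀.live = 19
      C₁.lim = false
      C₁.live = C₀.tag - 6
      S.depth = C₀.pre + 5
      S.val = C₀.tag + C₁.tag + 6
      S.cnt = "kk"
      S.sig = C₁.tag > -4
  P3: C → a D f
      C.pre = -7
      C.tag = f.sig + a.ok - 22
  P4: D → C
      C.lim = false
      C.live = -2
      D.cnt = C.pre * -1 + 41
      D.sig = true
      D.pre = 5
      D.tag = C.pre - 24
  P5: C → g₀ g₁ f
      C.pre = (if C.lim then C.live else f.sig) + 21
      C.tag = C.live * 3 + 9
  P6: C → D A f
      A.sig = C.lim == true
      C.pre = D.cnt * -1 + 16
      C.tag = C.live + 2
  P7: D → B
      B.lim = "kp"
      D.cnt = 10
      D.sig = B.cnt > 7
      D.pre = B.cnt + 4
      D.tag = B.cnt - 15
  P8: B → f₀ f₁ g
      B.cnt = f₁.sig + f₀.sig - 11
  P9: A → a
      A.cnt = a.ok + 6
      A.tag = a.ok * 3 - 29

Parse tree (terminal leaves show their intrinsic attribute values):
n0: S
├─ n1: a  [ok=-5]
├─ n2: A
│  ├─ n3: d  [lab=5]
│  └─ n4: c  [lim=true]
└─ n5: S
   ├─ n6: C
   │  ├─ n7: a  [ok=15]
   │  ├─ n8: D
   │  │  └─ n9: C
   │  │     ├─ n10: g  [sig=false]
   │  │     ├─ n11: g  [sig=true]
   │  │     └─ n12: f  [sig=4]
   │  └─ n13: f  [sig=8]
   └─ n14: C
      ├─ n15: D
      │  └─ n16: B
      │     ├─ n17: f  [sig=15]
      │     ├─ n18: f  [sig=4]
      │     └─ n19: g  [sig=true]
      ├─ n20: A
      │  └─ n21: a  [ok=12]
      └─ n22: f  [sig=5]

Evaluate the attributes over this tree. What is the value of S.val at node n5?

4

1. n1.ok = -5  [terminal]
2. n2.sig = false  [a.ok > -5]
3. n3.lab = 5  [terminal]
4. n4.lim = true  [terminal]
5. n2.cnt = -5  [-5]
6. n2.tag = 10  [d.lab + 5]
7. n6.lim = false  [false]
8. n6.live = 19  [19]
9. n7.ok = 15  [terminal]
10. n9.lim = false  [false]
11. n9.live = -2  [-2]
12. n10.sig = false  [terminal]
13. n11.sig = true  [terminal]
14. n12.sig = 4  [terminal]
15. n9.pre = 25  [(if C.lim then C.live else f.sig) + 21]
16. n9.tag = 3  [C.live * 3 + 9]
17. n8.cnt = 16  [C.pre * -1 + 41]
18. n8.sig = true  [true]
19. n8.pre = 5  [5]
20. n8.tag = 1  [C.pre - 24]
21. n13.sig = 8  [terminal]
22. n6.pre = -7  [-7]
23. n6.tag = 1  [f.sig + a.ok - 22]
24. n14.lim = false  [false]
25. n14.live = -5  [C₀.tag - 6]
26. n16.lim = "kp"  ["kp"]
27. n17.sig = 15  [terminal]
28. n18.sig = 4  [terminal]
29. n19.sig = true  [terminal]
30. n16.cnt = 8  [f₁.sig + f₀.sig - 11]
31. n15.cnt = 10  [10]
32. n15.sig = true  [B.cnt > 7]
33. n15.pre = 12  [B.cnt + 4]
34. n15.tag = -7  [B.cnt - 15]
35. n20.sig = false  [C.lim == true]
36. n21.ok = 12  [terminal]
37. n20.cnt = 18  [a.ok + 6]
38. n20.tag = 7  [a.ok * 3 - 29]
39. n22.sig = 5  [terminal]
40. n14.pre = 6  [D.cnt * -1 + 16]
41. n14.tag = -3  [C.live + 2]
42. n5.depth = -2  [C₀.pre + 5]
43. n5.val = 4  [C₀.tag + C₁.tag + 6]
44. n5.cnt = "kk"  ["kk"]
45. n5.sig = true  [C₁.tag > -4]
46. n0.depth = 30  [30]
47. n0.val = 17  [A.cnt + 22]
48. n0.cnt = "ru"  ["ru"]
49. n0.sig = true  [A.cnt > -6]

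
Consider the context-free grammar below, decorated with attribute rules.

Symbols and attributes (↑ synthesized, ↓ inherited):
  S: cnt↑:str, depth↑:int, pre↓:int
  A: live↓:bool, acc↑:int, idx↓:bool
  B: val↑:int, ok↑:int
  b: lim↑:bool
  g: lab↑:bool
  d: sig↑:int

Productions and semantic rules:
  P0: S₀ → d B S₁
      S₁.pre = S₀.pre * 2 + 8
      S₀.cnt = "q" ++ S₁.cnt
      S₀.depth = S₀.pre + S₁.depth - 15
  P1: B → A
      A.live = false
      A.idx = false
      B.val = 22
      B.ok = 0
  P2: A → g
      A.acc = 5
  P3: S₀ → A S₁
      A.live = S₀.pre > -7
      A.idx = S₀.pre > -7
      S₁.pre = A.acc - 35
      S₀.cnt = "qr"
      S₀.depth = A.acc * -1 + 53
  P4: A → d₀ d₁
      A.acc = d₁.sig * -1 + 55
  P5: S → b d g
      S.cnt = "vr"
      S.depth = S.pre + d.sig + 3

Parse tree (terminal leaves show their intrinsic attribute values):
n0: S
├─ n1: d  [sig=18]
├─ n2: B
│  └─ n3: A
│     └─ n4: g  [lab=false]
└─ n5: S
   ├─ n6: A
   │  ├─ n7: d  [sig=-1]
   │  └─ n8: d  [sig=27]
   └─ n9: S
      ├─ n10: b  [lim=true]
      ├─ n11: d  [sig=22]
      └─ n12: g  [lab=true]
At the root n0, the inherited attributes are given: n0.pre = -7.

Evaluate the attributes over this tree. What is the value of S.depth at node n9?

1. n0.pre = -7  [given at root]
2. n1.sig = 18  [terminal]
3. n3.live = false  [false]
4. n3.idx = false  [false]
5. n4.lab = false  [terminal]
6. n3.acc = 5  [5]
7. n2.val = 22  [22]
8. n2.ok = 0  [0]
9. n5.pre = -6  [S₀.pre * 2 + 8]
10. n6.live = true  [S₀.pre > -7]
11. n6.idx = true  [S₀.pre > -7]
12. n7.sig = -1  [terminal]
13. n8.sig = 27  [terminal]
14. n6.acc = 28  [d₁.sig * -1 + 55]
15. n9.pre = -7  [A.acc - 35]
16. n10.lim = true  [terminal]
17. n11.sig = 22  [terminal]
18. n12.lab = true  [terminal]
19. n9.cnt = "vr"  ["vr"]
20. n9.depth = 18  [S.pre + d.sig + 3]
21. n5.cnt = "qr"  ["qr"]
22. n5.depth = 25  [A.acc * -1 + 53]
23. n0.cnt = "qqr"  ["q" ++ S₁.cnt]
24. n0.depth = 3  [S₀.pre + S₁.depth - 15]

18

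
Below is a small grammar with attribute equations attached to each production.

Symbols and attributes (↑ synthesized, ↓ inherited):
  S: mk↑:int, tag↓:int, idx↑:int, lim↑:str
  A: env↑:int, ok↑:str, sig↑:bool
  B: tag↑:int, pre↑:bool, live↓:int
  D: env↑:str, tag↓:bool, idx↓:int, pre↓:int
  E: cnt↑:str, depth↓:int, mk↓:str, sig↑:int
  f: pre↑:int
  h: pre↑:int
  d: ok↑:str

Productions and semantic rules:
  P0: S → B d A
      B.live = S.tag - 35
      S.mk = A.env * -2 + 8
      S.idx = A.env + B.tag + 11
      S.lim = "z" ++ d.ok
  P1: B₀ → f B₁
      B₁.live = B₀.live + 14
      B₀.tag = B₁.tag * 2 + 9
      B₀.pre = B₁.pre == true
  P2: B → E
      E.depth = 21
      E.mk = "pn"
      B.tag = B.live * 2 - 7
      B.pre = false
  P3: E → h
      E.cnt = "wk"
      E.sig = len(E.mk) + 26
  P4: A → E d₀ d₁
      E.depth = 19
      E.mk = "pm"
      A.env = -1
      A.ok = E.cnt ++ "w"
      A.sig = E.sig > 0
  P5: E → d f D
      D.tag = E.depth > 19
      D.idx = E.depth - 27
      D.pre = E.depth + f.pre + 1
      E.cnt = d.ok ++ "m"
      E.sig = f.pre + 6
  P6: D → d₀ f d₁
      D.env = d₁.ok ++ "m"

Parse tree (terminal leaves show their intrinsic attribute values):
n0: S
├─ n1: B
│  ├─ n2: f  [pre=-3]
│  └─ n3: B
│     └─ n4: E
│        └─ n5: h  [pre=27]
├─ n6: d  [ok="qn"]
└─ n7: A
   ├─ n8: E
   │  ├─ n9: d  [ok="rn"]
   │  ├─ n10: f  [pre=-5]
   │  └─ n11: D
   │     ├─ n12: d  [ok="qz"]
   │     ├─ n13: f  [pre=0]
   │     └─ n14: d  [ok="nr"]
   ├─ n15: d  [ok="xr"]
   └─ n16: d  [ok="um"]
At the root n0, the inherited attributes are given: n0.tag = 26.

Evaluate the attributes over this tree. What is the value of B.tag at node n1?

1. n0.tag = 26  [given at root]
2. n1.live = -9  [S.tag - 35]
3. n2.pre = -3  [terminal]
4. n3.live = 5  [B₀.live + 14]
5. n4.depth = 21  [21]
6. n4.mk = "pn"  ["pn"]
7. n5.pre = 27  [terminal]
8. n4.cnt = "wk"  ["wk"]
9. n4.sig = 28  [len(E.mk) + 26]
10. n3.tag = 3  [B.live * 2 - 7]
11. n3.pre = false  [false]
12. n1.tag = 15  [B₁.tag * 2 + 9]
13. n1.pre = false  [B₁.pre == true]
14. n6.ok = "qn"  [terminal]
15. n8.depth = 19  [19]
16. n8.mk = "pm"  ["pm"]
17. n9.ok = "rn"  [terminal]
18. n10.pre = -5  [terminal]
19. n11.tag = false  [E.depth > 19]
20. n11.idx = -8  [E.depth - 27]
21. n11.pre = 15  [E.depth + f.pre + 1]
22. n12.ok = "qz"  [terminal]
23. n13.pre = 0  [terminal]
24. n14.ok = "nr"  [terminal]
25. n11.env = "nrm"  [d₁.ok ++ "m"]
26. n8.cnt = "rnm"  [d.ok ++ "m"]
27. n8.sig = 1  [f.pre + 6]
28. n15.ok = "xr"  [terminal]
29. n16.ok = "um"  [terminal]
30. n7.env = -1  [-1]
31. n7.ok = "rnmw"  [E.cnt ++ "w"]
32. n7.sig = true  [E.sig > 0]
33. n0.mk = 10  [A.env * -2 + 8]
34. n0.idx = 25  [A.env + B.tag + 11]
35. n0.lim = "zqn"  ["z" ++ d.ok]

15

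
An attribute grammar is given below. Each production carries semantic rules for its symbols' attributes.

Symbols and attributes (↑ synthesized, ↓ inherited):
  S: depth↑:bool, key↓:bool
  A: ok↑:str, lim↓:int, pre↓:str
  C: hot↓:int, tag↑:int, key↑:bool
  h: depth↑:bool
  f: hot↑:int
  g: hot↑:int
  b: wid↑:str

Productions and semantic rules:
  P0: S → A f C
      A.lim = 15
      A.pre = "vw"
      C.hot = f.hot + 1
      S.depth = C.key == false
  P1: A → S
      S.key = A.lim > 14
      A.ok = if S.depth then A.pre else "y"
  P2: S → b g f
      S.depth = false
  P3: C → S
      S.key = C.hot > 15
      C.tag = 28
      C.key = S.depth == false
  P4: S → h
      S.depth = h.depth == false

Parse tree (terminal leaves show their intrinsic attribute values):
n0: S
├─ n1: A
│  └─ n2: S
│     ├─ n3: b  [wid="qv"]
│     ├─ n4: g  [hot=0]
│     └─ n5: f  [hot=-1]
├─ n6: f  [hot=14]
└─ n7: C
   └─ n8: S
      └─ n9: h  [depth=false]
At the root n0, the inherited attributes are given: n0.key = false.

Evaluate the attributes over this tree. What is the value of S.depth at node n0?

1. n0.key = false  [given at root]
2. n1.lim = 15  [15]
3. n1.pre = "vw"  ["vw"]
4. n2.key = true  [A.lim > 14]
5. n3.wid = "qv"  [terminal]
6. n4.hot = 0  [terminal]
7. n5.hot = -1  [terminal]
8. n2.depth = false  [false]
9. n1.ok = "y"  [if S.depth then A.pre else "y"]
10. n6.hot = 14  [terminal]
11. n7.hot = 15  [f.hot + 1]
12. n8.key = false  [C.hot > 15]
13. n9.depth = false  [terminal]
14. n8.depth = true  [h.depth == false]
15. n7.tag = 28  [28]
16. n7.key = false  [S.depth == false]
17. n0.depth = true  [C.key == false]

true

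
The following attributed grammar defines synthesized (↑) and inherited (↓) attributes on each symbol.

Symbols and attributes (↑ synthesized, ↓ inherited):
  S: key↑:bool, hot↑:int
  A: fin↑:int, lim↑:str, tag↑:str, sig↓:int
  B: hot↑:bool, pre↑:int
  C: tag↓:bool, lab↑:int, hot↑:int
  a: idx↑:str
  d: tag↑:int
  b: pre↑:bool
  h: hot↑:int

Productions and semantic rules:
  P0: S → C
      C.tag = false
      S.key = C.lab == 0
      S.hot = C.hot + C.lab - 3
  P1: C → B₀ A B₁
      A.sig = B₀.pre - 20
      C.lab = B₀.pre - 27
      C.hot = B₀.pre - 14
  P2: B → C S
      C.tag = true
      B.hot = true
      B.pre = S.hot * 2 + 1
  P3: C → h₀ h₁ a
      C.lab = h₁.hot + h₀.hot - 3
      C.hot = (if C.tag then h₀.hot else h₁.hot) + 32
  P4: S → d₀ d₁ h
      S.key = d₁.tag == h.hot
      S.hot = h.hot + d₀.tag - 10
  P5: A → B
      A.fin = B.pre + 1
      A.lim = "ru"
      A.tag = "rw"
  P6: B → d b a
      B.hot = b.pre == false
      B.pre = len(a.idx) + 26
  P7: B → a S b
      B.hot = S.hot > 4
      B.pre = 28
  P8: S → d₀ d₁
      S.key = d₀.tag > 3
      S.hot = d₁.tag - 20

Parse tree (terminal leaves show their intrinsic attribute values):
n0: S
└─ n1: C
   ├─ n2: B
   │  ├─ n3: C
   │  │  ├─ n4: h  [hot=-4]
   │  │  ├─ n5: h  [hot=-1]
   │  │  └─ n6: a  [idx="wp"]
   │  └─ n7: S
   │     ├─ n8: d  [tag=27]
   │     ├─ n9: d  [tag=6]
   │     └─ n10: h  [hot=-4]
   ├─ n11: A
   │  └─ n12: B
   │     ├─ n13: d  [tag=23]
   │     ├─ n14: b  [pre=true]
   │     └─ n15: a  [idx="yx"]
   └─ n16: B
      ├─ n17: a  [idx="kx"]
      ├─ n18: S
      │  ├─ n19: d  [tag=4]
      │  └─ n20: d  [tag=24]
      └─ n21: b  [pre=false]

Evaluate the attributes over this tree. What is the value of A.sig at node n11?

1. n1.tag = false  [false]
2. n3.tag = true  [true]
3. n4.hot = -4  [terminal]
4. n5.hot = -1  [terminal]
5. n6.idx = "wp"  [terminal]
6. n3.lab = -8  [h₁.hot + h₀.hot - 3]
7. n3.hot = 28  [(if C.tag then h₀.hot else h₁.hot) + 32]
8. n8.tag = 27  [terminal]
9. n9.tag = 6  [terminal]
10. n10.hot = -4  [terminal]
11. n7.key = false  [d₁.tag == h.hot]
12. n7.hot = 13  [h.hot + d₀.tag - 10]
13. n2.hot = true  [true]
14. n2.pre = 27  [S.hot * 2 + 1]
15. n11.sig = 7  [B₀.pre - 20]
16. n13.tag = 23  [terminal]
17. n14.pre = true  [terminal]
18. n15.idx = "yx"  [terminal]
19. n12.hot = false  [b.pre == false]
20. n12.pre = 28  [len(a.idx) + 26]
21. n11.fin = 29  [B.pre + 1]
22. n11.lim = "ru"  ["ru"]
23. n11.tag = "rw"  ["rw"]
24. n17.idx = "kx"  [terminal]
25. n19.tag = 4  [terminal]
26. n20.tag = 24  [terminal]
27. n18.key = true  [d₀.tag > 3]
28. n18.hot = 4  [d₁.tag - 20]
29. n21.pre = false  [terminal]
30. n16.hot = false  [S.hot > 4]
31. n16.pre = 28  [28]
32. n1.lab = 0  [B₀.pre - 27]
33. n1.hot = 13  [B₀.pre - 14]
34. n0.key = true  [C.lab == 0]
35. n0.hot = 10  [C.hot + C.lab - 3]

7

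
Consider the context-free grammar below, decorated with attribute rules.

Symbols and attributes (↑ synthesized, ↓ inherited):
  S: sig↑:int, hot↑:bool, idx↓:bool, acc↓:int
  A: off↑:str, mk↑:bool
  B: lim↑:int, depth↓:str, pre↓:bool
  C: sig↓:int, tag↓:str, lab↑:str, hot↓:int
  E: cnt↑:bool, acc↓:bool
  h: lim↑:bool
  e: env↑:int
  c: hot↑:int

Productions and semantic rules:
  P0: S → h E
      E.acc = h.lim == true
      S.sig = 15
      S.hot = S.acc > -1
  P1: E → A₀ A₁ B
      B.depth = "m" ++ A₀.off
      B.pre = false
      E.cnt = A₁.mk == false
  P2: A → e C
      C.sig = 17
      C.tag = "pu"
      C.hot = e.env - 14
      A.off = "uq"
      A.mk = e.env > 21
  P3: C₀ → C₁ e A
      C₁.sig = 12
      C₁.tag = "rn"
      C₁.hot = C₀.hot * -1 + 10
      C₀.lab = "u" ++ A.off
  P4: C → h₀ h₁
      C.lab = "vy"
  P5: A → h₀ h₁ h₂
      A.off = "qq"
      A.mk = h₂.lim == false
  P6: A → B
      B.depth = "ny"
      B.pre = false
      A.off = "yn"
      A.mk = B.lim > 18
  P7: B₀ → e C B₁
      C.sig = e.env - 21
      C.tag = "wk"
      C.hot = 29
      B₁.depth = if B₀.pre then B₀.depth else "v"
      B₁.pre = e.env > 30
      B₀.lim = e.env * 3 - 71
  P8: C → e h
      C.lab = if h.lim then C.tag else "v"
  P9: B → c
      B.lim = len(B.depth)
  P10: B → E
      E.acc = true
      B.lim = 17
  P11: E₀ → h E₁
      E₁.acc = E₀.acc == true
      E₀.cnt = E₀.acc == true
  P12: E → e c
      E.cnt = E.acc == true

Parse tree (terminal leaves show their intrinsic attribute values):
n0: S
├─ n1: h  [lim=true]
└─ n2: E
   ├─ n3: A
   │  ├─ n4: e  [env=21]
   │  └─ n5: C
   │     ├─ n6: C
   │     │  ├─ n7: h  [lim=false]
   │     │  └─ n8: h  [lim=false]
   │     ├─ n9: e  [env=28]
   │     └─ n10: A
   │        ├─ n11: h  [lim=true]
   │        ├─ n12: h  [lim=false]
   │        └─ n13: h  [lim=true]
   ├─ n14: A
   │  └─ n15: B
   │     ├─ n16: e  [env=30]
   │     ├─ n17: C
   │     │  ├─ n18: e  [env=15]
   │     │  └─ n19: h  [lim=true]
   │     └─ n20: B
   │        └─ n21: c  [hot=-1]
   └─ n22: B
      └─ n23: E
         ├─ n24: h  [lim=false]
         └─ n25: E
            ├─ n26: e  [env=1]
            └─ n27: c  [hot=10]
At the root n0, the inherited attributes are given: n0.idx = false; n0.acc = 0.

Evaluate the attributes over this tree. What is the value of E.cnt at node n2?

false

1. n0.idx = false  [given at root]
2. n0.acc = 0  [given at root]
3. n1.lim = true  [terminal]
4. n2.acc = true  [h.lim == true]
5. n4.env = 21  [terminal]
6. n5.sig = 17  [17]
7. n5.tag = "pu"  ["pu"]
8. n5.hot = 7  [e.env - 14]
9. n6.sig = 12  [12]
10. n6.tag = "rn"  ["rn"]
11. n6.hot = 3  [C₀.hot * -1 + 10]
12. n7.lim = false  [terminal]
13. n8.lim = false  [terminal]
14. n6.lab = "vy"  ["vy"]
15. n9.env = 28  [terminal]
16. n11.lim = true  [terminal]
17. n12.lim = false  [terminal]
18. n13.lim = true  [terminal]
19. n10.off = "qq"  ["qq"]
20. n10.mk = false  [h₂.lim == false]
21. n5.lab = "uqq"  ["u" ++ A.off]
22. n3.off = "uq"  ["uq"]
23. n3.mk = false  [e.env > 21]
24. n15.depth = "ny"  ["ny"]
25. n15.pre = false  [false]
26. n16.env = 30  [terminal]
27. n17.sig = 9  [e.env - 21]
28. n17.tag = "wk"  ["wk"]
29. n17.hot = 29  [29]
30. n18.env = 15  [terminal]
31. n19.lim = true  [terminal]
32. n17.lab = "wk"  [if h.lim then C.tag else "v"]
33. n20.depth = "v"  [if B₀.pre then B₀.depth else "v"]
34. n20.pre = false  [e.env > 30]
35. n21.hot = -1  [terminal]
36. n20.lim = 1  [len(B.depth)]
37. n15.lim = 19  [e.env * 3 - 71]
38. n14.off = "yn"  ["yn"]
39. n14.mk = true  [B.lim > 18]
40. n22.depth = "muq"  ["m" ++ A₀.off]
41. n22.pre = false  [false]
42. n23.acc = true  [true]
43. n24.lim = false  [terminal]
44. n25.acc = true  [E₀.acc == true]
45. n26.env = 1  [terminal]
46. n27.hot = 10  [terminal]
47. n25.cnt = true  [E.acc == true]
48. n23.cnt = true  [E₀.acc == true]
49. n22.lim = 17  [17]
50. n2.cnt = false  [A₁.mk == false]
51. n0.sig = 15  [15]
52. n0.hot = true  [S.acc > -1]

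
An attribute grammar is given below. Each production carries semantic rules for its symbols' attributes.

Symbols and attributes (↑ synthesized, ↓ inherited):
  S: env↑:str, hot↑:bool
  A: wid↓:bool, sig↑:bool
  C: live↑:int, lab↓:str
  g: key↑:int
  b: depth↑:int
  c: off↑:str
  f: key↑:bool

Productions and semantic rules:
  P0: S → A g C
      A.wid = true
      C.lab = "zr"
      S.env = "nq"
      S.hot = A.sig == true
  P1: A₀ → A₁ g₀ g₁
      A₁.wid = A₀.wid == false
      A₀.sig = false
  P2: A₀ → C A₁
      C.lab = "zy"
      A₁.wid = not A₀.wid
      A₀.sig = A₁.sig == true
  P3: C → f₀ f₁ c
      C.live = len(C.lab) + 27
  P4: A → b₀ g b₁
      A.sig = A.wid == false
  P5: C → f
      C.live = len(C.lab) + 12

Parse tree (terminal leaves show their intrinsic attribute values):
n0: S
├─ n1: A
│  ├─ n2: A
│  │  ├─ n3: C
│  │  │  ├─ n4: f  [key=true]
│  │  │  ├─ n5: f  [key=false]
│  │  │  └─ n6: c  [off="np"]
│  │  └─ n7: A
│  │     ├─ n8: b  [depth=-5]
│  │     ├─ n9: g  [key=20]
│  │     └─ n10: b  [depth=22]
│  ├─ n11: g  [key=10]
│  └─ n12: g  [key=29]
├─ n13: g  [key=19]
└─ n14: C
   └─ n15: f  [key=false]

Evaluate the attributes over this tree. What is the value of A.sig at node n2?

1. n1.wid = true  [true]
2. n2.wid = false  [A₀.wid == false]
3. n3.lab = "zy"  ["zy"]
4. n4.key = true  [terminal]
5. n5.key = false  [terminal]
6. n6.off = "np"  [terminal]
7. n3.live = 29  [len(C.lab) + 27]
8. n7.wid = true  [not A₀.wid]
9. n8.depth = -5  [terminal]
10. n9.key = 20  [terminal]
11. n10.depth = 22  [terminal]
12. n7.sig = false  [A.wid == false]
13. n2.sig = false  [A₁.sig == true]
14. n11.key = 10  [terminal]
15. n12.key = 29  [terminal]
16. n1.sig = false  [false]
17. n13.key = 19  [terminal]
18. n14.lab = "zr"  ["zr"]
19. n15.key = false  [terminal]
20. n14.live = 14  [len(C.lab) + 12]
21. n0.env = "nq"  ["nq"]
22. n0.hot = false  [A.sig == true]

false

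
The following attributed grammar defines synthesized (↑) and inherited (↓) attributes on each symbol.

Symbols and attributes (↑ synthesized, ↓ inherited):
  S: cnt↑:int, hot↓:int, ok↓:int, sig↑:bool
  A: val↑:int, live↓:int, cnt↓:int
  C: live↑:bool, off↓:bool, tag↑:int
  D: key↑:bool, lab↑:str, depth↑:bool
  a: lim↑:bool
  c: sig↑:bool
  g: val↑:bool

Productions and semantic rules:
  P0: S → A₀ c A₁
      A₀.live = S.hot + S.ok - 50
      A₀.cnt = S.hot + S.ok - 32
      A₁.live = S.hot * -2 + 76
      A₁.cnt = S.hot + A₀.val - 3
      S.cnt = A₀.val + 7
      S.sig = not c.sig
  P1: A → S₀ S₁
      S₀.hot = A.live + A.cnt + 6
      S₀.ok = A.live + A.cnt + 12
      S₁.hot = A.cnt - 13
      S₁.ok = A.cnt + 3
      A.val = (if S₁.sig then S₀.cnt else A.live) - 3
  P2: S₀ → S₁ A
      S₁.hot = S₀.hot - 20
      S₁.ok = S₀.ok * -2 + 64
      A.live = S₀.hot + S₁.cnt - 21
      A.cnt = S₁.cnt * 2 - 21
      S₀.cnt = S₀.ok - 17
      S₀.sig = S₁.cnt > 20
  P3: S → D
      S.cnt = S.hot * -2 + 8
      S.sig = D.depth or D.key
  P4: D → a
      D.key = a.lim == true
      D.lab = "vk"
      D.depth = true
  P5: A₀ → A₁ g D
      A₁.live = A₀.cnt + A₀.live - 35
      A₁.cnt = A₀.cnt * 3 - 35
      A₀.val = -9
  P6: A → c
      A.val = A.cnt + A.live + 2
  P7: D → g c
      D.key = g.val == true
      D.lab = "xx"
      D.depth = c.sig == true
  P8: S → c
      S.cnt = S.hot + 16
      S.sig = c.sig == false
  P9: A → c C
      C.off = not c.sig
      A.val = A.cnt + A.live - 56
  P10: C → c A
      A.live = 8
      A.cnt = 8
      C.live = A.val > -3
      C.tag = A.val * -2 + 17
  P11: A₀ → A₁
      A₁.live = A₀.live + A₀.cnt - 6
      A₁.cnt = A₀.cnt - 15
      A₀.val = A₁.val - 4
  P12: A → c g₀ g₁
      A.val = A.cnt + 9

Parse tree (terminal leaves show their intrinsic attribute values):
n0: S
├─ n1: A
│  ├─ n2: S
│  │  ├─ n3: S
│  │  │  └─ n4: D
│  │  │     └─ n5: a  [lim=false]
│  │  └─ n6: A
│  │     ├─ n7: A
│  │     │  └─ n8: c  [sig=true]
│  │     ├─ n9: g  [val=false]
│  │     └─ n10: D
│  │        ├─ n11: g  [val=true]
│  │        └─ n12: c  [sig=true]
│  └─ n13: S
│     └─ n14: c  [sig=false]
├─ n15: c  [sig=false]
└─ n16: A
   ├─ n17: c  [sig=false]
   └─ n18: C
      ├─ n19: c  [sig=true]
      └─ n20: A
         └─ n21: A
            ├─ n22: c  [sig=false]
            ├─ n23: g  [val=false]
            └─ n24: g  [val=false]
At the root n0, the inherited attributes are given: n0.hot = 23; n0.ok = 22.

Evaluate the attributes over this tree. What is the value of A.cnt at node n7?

22

1. n0.hot = 23  [given at root]
2. n0.ok = 22  [given at root]
3. n1.live = -5  [S.hot + S.ok - 50]
4. n1.cnt = 13  [S.hot + S.ok - 32]
5. n2.hot = 14  [A.live + A.cnt + 6]
6. n2.ok = 20  [A.live + A.cnt + 12]
7. n3.hot = -6  [S₀.hot - 20]
8. n3.ok = 24  [S₀.ok * -2 + 64]
9. n5.lim = false  [terminal]
10. n4.key = false  [a.lim == true]
11. n4.lab = "vk"  ["vk"]
12. n4.depth = true  [true]
13. n3.cnt = 20  [S.hot * -2 + 8]
14. n3.sig = true  [D.depth or D.key]
15. n6.live = 13  [S₀.hot + S₁.cnt - 21]
16. n6.cnt = 19  [S₁.cnt * 2 - 21]
17. n7.live = -3  [A₀.cnt + A₀.live - 35]
18. n7.cnt = 22  [A₀.cnt * 3 - 35]
19. n8.sig = true  [terminal]
20. n7.val = 21  [A.cnt + A.live + 2]
21. n9.val = false  [terminal]
22. n11.val = true  [terminal]
23. n12.sig = true  [terminal]
24. n10.key = true  [g.val == true]
25. n10.lab = "xx"  ["xx"]
26. n10.depth = true  [c.sig == true]
27. n6.val = -9  [-9]
28. n2.cnt = 3  [S₀.ok - 17]
29. n2.sig = false  [S₁.cnt > 20]
30. n13.hot = 0  [A.cnt - 13]
31. n13.ok = 16  [A.cnt + 3]
32. n14.sig = false  [terminal]
33. n13.cnt = 16  [S.hot + 16]
34. n13.sig = true  [c.sig == false]
35. n1.val = 0  [(if S₁.sig then S₀.cnt else A.live) - 3]
36. n15.sig = false  [terminal]
37. n16.live = 30  [S.hot * -2 + 76]
38. n16.cnt = 20  [S.hot + A₀.val - 3]
39. n17.sig = false  [terminal]
40. n18.off = true  [not c.sig]
41. n19.sig = true  [terminal]
42. n20.live = 8  [8]
43. n20.cnt = 8  [8]
44. n21.live = 10  [A₀.live + A₀.cnt - 6]
45. n21.cnt = -7  [A₀.cnt - 15]
46. n22.sig = false  [terminal]
47. n23.val = false  [terminal]
48. n24.val = false  [terminal]
49. n21.val = 2  [A.cnt + 9]
50. n20.val = -2  [A₁.val - 4]
51. n18.live = true  [A.val > -3]
52. n18.tag = 21  [A.val * -2 + 17]
53. n16.val = -6  [A.cnt + A.live - 56]
54. n0.cnt = 7  [A₀.val + 7]
55. n0.sig = true  [not c.sig]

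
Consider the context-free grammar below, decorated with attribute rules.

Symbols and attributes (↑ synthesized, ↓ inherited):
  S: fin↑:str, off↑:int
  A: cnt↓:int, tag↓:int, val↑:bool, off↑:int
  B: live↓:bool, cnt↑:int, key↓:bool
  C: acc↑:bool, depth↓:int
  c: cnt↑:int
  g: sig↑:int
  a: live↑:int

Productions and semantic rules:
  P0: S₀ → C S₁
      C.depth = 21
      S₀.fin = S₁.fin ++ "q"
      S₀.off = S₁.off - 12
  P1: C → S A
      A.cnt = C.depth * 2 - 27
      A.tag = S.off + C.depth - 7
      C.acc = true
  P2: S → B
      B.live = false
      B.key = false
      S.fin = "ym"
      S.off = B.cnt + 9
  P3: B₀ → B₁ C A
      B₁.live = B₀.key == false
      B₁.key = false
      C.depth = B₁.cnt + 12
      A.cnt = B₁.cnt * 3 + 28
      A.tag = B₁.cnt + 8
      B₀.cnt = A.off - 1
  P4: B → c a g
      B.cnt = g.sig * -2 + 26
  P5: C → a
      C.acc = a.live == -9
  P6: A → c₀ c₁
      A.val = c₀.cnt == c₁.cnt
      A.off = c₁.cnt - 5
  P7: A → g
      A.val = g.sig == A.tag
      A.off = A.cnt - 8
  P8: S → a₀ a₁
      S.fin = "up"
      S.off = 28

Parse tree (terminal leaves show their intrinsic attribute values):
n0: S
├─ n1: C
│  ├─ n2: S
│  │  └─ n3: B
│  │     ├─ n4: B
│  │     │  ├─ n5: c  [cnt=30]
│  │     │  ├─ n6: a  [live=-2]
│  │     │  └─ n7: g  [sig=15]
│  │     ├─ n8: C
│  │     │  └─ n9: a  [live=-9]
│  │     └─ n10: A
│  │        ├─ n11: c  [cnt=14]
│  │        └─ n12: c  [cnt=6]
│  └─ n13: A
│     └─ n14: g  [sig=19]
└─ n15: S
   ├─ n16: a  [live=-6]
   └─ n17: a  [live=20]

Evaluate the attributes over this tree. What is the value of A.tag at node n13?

23

1. n1.depth = 21  [21]
2. n3.live = false  [false]
3. n3.key = false  [false]
4. n4.live = true  [B₀.key == false]
5. n4.key = false  [false]
6. n5.cnt = 30  [terminal]
7. n6.live = -2  [terminal]
8. n7.sig = 15  [terminal]
9. n4.cnt = -4  [g.sig * -2 + 26]
10. n8.depth = 8  [B₁.cnt + 12]
11. n9.live = -9  [terminal]
12. n8.acc = true  [a.live == -9]
13. n10.cnt = 16  [B₁.cnt * 3 + 28]
14. n10.tag = 4  [B₁.cnt + 8]
15. n11.cnt = 14  [terminal]
16. n12.cnt = 6  [terminal]
17. n10.val = false  [c₀.cnt == c₁.cnt]
18. n10.off = 1  [c₁.cnt - 5]
19. n3.cnt = 0  [A.off - 1]
20. n2.fin = "ym"  ["ym"]
21. n2.off = 9  [B.cnt + 9]
22. n13.cnt = 15  [C.depth * 2 - 27]
23. n13.tag = 23  [S.off + C.depth - 7]
24. n14.sig = 19  [terminal]
25. n13.val = false  [g.sig == A.tag]
26. n13.off = 7  [A.cnt - 8]
27. n1.acc = true  [true]
28. n16.live = -6  [terminal]
29. n17.live = 20  [terminal]
30. n15.fin = "up"  ["up"]
31. n15.off = 28  [28]
32. n0.fin = "upq"  [S₁.fin ++ "q"]
33. n0.off = 16  [S₁.off - 12]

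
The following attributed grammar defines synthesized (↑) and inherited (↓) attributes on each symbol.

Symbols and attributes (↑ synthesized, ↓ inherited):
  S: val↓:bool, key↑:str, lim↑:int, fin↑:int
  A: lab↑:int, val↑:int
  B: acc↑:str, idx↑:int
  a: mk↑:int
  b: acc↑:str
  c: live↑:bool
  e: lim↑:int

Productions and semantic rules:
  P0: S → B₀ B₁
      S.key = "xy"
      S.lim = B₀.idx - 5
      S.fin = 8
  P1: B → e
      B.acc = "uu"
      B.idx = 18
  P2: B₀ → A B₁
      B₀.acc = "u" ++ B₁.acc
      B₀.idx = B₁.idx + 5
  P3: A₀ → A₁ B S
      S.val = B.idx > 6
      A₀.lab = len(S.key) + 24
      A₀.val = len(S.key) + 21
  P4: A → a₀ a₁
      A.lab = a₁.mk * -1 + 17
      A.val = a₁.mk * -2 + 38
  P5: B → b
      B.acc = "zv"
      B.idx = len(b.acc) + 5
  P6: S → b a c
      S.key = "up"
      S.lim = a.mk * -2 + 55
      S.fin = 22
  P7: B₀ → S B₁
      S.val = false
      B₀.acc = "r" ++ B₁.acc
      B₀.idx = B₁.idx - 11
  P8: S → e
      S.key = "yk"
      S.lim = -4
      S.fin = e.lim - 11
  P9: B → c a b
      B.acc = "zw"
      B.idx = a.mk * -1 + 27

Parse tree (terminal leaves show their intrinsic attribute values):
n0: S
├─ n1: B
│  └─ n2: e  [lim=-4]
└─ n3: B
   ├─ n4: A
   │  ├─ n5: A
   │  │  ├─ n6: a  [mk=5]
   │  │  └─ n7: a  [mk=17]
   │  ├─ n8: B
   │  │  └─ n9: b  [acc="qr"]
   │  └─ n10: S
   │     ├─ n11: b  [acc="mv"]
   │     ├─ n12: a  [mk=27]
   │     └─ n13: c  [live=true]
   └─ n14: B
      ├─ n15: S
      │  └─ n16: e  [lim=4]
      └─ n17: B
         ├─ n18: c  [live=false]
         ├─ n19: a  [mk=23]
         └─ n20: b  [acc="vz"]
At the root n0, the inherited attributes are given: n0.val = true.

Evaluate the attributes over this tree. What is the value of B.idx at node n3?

1. n0.val = true  [given at root]
2. n2.lim = -4  [terminal]
3. n1.acc = "uu"  ["uu"]
4. n1.idx = 18  [18]
5. n6.mk = 5  [terminal]
6. n7.mk = 17  [terminal]
7. n5.lab = 0  [a₁.mk * -1 + 17]
8. n5.val = 4  [a₁.mk * -2 + 38]
9. n9.acc = "qr"  [terminal]
10. n8.acc = "zv"  ["zv"]
11. n8.idx = 7  [len(b.acc) + 5]
12. n10.val = true  [B.idx > 6]
13. n11.acc = "mv"  [terminal]
14. n12.mk = 27  [terminal]
15. n13.live = true  [terminal]
16. n10.key = "up"  ["up"]
17. n10.lim = 1  [a.mk * -2 + 55]
18. n10.fin = 22  [22]
19. n4.lab = 26  [len(S.key) + 24]
20. n4.val = 23  [len(S.key) + 21]
21. n15.val = false  [false]
22. n16.lim = 4  [terminal]
23. n15.key = "yk"  ["yk"]
24. n15.lim = -4  [-4]
25. n15.fin = -7  [e.lim - 11]
26. n18.live = false  [terminal]
27. n19.mk = 23  [terminal]
28. n20.acc = "vz"  [terminal]
29. n17.acc = "zw"  ["zw"]
30. n17.idx = 4  [a.mk * -1 + 27]
31. n14.acc = "rzw"  ["r" ++ B₁.acc]
32. n14.idx = -7  [B₁.idx - 11]
33. n3.acc = "urzw"  ["u" ++ B₁.acc]
34. n3.idx = -2  [B₁.idx + 5]
35. n0.key = "xy"  ["xy"]
36. n0.lim = 13  [B₀.idx - 5]
37. n0.fin = 8  [8]

-2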